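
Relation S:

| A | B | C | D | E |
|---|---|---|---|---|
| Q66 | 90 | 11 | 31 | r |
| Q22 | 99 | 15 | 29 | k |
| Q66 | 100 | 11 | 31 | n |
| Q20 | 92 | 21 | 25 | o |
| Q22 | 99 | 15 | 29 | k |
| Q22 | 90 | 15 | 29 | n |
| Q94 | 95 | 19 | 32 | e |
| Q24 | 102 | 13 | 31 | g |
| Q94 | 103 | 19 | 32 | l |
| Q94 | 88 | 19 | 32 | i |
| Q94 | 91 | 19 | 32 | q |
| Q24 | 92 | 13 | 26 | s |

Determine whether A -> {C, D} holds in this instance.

No

A=Q66: 2 rows → {C,D} = (11, 31), (11, 31) ✓
A=Q22: 3 rows → {C,D} = (15, 29), (15, 29), (15, 29) ✓
A=Q20: 1 row → {C,D} = (21, 25) ✓
A=Q94: 4 rows → {C,D} = (19, 32), (19, 32), (19, 32), (19, 32) ✓
A=Q24: 2 rows → {C,D} takes values {(13, 31), (13, 26)} — violation
Two rows agree on A but differ on {C, D}, so A -> {C, D} does not hold.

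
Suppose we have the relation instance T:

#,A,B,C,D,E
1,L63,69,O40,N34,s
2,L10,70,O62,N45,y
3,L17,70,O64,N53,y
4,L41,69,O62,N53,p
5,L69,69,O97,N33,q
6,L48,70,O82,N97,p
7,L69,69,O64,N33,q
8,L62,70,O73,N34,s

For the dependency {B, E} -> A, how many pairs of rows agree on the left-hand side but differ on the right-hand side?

1

(B=70, E=y): violating pairs (2,3) — 1 pair.
(B=69, E=q): all 2 rows agree on A — 0 pairs.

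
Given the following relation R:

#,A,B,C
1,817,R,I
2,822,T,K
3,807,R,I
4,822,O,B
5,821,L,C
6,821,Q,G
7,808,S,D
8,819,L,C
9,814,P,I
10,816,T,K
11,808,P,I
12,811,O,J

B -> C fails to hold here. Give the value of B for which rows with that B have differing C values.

B=R: rows 1, 3 → C = I, I ✓
B=T: rows 2, 10 → C = K, K ✓
B=O: rows 4, 12 → C takes values {B, J} — violation
B=L: rows 5, 8 → C = C, C ✓
B=Q: row 6 → C = G ✓
B=S: row 7 → C = D ✓
B=P: rows 9, 11 → C = I, I ✓
The only B value with inconsistent C is B=O.

O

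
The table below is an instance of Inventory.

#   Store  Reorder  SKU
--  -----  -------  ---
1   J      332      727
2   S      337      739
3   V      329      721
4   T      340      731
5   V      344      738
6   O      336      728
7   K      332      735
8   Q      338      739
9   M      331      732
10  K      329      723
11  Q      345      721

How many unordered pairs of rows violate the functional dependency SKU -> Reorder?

SKU=739: violating pairs (2,8) — 1 pair.
SKU=721: violating pairs (3,11) — 1 pair.

2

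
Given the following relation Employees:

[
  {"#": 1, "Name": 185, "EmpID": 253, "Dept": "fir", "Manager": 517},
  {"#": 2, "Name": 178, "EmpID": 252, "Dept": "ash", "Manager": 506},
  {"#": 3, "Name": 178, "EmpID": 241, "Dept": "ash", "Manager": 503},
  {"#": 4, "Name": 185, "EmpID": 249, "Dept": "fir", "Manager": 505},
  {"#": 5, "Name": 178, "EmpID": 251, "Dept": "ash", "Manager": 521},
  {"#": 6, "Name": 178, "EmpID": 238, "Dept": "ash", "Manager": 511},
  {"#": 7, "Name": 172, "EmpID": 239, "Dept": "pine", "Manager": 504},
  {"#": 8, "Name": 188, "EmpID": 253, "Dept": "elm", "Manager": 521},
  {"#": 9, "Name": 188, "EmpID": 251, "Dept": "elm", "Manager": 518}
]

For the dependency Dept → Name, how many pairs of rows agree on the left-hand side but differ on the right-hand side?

0

Dept=fir: all 2 rows agree on Name — 0 pairs.
Dept=ash: all 4 rows agree on Name — 0 pairs.
Dept=elm: all 2 rows agree on Name — 0 pairs.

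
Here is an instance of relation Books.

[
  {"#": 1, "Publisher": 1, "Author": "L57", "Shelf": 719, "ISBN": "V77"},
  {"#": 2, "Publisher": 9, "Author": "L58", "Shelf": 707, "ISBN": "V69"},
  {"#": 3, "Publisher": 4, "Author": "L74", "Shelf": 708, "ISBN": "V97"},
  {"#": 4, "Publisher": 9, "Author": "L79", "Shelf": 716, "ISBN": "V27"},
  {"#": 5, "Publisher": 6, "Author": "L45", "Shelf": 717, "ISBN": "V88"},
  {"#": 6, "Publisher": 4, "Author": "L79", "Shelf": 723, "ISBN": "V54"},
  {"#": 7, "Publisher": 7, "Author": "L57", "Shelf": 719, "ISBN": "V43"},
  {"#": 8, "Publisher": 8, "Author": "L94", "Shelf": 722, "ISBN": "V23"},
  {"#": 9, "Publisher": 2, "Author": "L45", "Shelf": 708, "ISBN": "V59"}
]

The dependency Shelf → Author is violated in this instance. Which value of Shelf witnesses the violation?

708

Shelf=719: rows 1, 7 → Author = L57, L57 ✓
Shelf=707: row 2 → Author = L58 ✓
Shelf=708: rows 3, 9 → Author takes values {L74, L45} — violation
Shelf=716: row 4 → Author = L79 ✓
Shelf=717: row 5 → Author = L45 ✓
Shelf=723: row 6 → Author = L79 ✓
Shelf=722: row 8 → Author = L94 ✓
The only Shelf value with inconsistent Author is Shelf=708.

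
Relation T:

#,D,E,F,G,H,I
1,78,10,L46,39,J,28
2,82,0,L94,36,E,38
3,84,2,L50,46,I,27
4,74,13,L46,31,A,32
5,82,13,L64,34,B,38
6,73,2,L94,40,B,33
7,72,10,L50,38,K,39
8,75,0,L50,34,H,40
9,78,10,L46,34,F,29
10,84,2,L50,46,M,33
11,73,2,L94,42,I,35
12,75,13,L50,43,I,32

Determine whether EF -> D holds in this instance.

(E=10, F=L46): rows 1, 9 → D = 78, 78 ✓
(E=0, F=L94): row 2 → D = 82 ✓
(E=2, F=L50): rows 3, 10 → D = 84, 84 ✓
(E=13, F=L46): row 4 → D = 74 ✓
(E=13, F=L64): row 5 → D = 82 ✓
(E=2, F=L94): rows 6, 11 → D = 73, 73 ✓
(E=10, F=L50): row 7 → D = 72 ✓
(E=0, F=L50): row 8 → D = 75 ✓
(E=13, F=L50): row 12 → D = 75 ✓
Every EF value is associated with a single D value, so EF -> D holds.

Yes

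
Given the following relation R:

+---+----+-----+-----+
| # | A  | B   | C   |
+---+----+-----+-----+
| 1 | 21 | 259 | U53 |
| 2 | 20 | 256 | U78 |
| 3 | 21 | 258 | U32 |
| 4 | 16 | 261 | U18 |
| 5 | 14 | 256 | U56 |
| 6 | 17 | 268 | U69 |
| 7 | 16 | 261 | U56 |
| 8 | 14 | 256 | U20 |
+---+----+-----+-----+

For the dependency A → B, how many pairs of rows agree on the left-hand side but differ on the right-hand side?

A=21: violating pairs (1,3) — 1 pair.
A=16: all 2 rows agree on B — 0 pairs.
A=14: all 2 rows agree on B — 0 pairs.

1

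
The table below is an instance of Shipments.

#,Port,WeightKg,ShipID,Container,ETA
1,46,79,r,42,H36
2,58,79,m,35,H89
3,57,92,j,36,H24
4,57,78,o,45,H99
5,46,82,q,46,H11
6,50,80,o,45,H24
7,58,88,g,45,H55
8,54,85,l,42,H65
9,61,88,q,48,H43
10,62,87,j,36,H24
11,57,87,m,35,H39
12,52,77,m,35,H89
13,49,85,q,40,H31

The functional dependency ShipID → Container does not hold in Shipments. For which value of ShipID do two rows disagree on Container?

q

ShipID=r: row 1 → Container = 42 ✓
ShipID=m: rows 2, 11, 12 → Container = 35, 35, 35 ✓
ShipID=j: rows 3, 10 → Container = 36, 36 ✓
ShipID=o: rows 4, 6 → Container = 45, 45 ✓
ShipID=q: rows 5, 9, 13 → Container takes values {46, 48, 40} — violation
ShipID=g: row 7 → Container = 45 ✓
ShipID=l: row 8 → Container = 42 ✓
The only ShipID value with inconsistent Container is ShipID=q.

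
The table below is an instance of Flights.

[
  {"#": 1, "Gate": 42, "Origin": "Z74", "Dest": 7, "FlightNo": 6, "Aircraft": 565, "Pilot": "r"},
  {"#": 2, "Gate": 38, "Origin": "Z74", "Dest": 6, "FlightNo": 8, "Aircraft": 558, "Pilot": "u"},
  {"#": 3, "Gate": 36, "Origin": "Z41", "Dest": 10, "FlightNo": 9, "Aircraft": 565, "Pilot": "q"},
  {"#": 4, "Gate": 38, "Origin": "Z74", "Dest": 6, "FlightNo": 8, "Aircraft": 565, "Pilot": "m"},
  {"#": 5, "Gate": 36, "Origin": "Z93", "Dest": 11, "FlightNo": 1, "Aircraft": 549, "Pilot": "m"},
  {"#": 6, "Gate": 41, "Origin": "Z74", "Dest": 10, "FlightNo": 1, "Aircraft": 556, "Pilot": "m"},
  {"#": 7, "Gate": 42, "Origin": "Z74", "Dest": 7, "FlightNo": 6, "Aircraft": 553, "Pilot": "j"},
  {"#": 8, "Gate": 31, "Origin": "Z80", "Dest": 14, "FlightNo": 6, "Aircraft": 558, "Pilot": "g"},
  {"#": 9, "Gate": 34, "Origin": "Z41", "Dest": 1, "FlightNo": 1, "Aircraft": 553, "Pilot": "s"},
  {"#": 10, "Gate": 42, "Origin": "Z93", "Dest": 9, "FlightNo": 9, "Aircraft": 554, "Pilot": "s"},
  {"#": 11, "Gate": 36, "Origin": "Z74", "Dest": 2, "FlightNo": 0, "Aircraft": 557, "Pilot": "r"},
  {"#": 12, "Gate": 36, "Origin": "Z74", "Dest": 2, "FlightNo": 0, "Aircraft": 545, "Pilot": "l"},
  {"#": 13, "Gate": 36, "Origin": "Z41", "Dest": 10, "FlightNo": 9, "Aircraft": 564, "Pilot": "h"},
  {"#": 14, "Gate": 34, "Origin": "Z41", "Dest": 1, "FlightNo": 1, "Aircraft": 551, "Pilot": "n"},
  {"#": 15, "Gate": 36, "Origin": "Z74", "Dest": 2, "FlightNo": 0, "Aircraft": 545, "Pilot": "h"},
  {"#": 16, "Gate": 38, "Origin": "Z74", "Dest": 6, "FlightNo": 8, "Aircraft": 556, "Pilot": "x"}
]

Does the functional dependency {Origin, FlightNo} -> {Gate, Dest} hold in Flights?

Yes

(Origin=Z74, FlightNo=6): rows 1, 7 → {Gate,Dest} = (42, 7), (42, 7) ✓
(Origin=Z74, FlightNo=8): rows 2, 4, 16 → {Gate,Dest} = (38, 6), (38, 6), (38, 6) ✓
(Origin=Z41, FlightNo=9): rows 3, 13 → {Gate,Dest} = (36, 10), (36, 10) ✓
(Origin=Z93, FlightNo=1): row 5 → {Gate,Dest} = (36, 11) ✓
(Origin=Z74, FlightNo=1): row 6 → {Gate,Dest} = (41, 10) ✓
(Origin=Z80, FlightNo=6): row 8 → {Gate,Dest} = (31, 14) ✓
(Origin=Z41, FlightNo=1): rows 9, 14 → {Gate,Dest} = (34, 1), (34, 1) ✓
(Origin=Z93, FlightNo=9): row 10 → {Gate,Dest} = (42, 9) ✓
(Origin=Z74, FlightNo=0): rows 11, 12, 15 → {Gate,Dest} = (36, 2), (36, 2), (36, 2) ✓
Every {Origin, FlightNo} value is associated with a single {Gate, Dest} value, so {Origin, FlightNo} -> {Gate, Dest} holds.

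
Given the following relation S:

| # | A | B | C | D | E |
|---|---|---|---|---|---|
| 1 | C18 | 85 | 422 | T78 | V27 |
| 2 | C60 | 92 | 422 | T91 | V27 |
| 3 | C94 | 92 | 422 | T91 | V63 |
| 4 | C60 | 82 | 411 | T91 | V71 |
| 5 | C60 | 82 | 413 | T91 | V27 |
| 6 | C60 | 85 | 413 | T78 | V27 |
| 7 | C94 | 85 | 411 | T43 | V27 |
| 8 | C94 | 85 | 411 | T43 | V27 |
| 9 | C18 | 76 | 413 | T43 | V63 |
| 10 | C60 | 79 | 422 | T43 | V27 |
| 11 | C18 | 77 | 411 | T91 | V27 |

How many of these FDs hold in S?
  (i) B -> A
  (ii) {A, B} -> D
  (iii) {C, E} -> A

(i) B -> A: B=85: rows 1, 6, 7, 8 → A takes values {C18, C60, C94} — violation; B=92: rows 2, 3 → A takes values {C60, C94} — violation — fails.
(ii) {A, B} -> D: every LHS value maps to a single RHS value — holds.
(iii) {C, E} -> A: (C=422, E=V27): rows 1, 2, 10 → A takes values {C18, C60} — violation; (C=411, E=V27): rows 7, 8, 11 → A takes values {C94, C18} — violation — fails.
1 of the 3 dependencies holds.

1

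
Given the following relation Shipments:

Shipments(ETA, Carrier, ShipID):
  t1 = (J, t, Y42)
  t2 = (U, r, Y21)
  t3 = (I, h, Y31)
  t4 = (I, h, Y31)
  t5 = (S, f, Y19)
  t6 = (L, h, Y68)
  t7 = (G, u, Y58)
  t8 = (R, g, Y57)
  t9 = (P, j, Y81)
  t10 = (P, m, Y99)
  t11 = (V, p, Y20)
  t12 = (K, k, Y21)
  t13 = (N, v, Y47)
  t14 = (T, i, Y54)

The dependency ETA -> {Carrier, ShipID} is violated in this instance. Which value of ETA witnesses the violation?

P

ETA=J: row 1 → {Carrier,ShipID} = (t, Y42) ✓
ETA=U: row 2 → {Carrier,ShipID} = (r, Y21) ✓
ETA=I: rows 3, 4 → {Carrier,ShipID} = (h, Y31), (h, Y31) ✓
ETA=S: row 5 → {Carrier,ShipID} = (f, Y19) ✓
ETA=L: row 6 → {Carrier,ShipID} = (h, Y68) ✓
ETA=G: row 7 → {Carrier,ShipID} = (u, Y58) ✓
ETA=R: row 8 → {Carrier,ShipID} = (g, Y57) ✓
ETA=P: rows 9, 10 → {Carrier,ShipID} takes values {(j, Y81), (m, Y99)} — violation
ETA=V: row 11 → {Carrier,ShipID} = (p, Y20) ✓
ETA=K: row 12 → {Carrier,ShipID} = (k, Y21) ✓
ETA=N: row 13 → {Carrier,ShipID} = (v, Y47) ✓
ETA=T: row 14 → {Carrier,ShipID} = (i, Y54) ✓
The only ETA value with inconsistent RHS is ETA=P.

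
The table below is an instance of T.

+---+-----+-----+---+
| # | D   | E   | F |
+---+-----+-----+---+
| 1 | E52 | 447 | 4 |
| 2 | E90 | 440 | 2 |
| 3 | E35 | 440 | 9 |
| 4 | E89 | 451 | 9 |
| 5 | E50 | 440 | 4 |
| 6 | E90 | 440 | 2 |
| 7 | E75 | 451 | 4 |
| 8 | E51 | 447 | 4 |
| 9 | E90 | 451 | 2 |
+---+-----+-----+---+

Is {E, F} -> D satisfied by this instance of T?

(E=447, F=4): rows 1, 8 → D takes values {E52, E51} — violation
(E=440, F=2): rows 2, 6 → D = E90, E90 ✓
(E=440, F=9): row 3 → D = E35 ✓
(E=451, F=9): row 4 → D = E89 ✓
(E=440, F=4): row 5 → D = E50 ✓
(E=451, F=4): row 7 → D = E75 ✓
(E=451, F=2): row 9 → D = E90 ✓
Two rows agree on {E, F} but differ on D, so {E, F} -> D does not hold.

No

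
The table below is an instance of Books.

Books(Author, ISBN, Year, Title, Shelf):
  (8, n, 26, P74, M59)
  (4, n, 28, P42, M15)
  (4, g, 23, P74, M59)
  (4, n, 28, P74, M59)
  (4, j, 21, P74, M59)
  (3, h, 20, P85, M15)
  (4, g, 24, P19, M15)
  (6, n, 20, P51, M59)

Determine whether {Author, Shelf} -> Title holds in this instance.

No

(Author=8, Shelf=M59): 1 row → Title = P74 ✓
(Author=4, Shelf=M15): 2 rows → Title takes values {P42, P19} — violation
(Author=4, Shelf=M59): 3 rows → Title = P74, P74, P74 ✓
(Author=3, Shelf=M15): 1 row → Title = P85 ✓
(Author=6, Shelf=M59): 1 row → Title = P51 ✓
Two rows agree on {Author, Shelf} but differ on Title, so {Author, Shelf} -> Title does not hold.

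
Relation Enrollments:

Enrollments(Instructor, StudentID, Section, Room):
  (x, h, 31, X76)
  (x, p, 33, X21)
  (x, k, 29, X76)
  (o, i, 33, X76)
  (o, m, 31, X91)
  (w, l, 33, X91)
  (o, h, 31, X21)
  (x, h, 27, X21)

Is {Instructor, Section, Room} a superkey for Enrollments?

Yes

All 8 rows have distinct {Instructor, Section, Room} values, so {Instructor, Section, Room} → (all attributes) holds and {Instructor, Section, Room} is a superkey.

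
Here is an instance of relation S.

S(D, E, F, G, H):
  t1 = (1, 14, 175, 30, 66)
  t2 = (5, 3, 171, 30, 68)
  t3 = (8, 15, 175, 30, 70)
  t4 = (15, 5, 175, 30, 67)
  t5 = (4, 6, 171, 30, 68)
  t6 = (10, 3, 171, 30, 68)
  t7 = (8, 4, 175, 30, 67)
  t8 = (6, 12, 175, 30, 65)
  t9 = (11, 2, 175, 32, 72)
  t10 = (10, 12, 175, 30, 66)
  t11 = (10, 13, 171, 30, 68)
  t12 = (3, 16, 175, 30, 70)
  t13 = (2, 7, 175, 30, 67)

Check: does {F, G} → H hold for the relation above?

(F=175, G=30): rows 1, 3, 4, 7, 8, 10, 12, 13 → H takes values {66, 70, 67, 65} — violation
(F=171, G=30): rows 2, 5, 6, 11 → H = 68, 68, 68, 68 ✓
(F=175, G=32): row 9 → H = 72 ✓
Two rows agree on {F, G} but differ on H, so {F, G} → H does not hold.

No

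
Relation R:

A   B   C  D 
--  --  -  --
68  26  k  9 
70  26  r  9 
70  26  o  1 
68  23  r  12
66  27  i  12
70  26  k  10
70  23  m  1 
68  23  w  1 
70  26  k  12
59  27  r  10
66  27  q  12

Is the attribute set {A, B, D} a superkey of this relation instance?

No

Two distinct rows share (A=66, B=27, D=12), so {A, B, D} does not determine every attribute — not a superkey.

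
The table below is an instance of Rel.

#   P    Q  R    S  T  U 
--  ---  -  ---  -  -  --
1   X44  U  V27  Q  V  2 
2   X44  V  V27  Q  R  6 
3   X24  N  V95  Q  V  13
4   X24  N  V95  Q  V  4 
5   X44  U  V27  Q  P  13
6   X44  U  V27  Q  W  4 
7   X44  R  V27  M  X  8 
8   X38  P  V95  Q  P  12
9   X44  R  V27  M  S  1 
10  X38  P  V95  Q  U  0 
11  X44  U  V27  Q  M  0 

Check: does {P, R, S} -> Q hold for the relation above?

(P=X44, R=V27, S=Q): rows 1, 2, 5, 6, 11 → Q takes values {U, V} — violation
(P=X24, R=V95, S=Q): rows 3, 4 → Q = N, N ✓
(P=X44, R=V27, S=M): rows 7, 9 → Q = R, R ✓
(P=X38, R=V95, S=Q): rows 8, 10 → Q = P, P ✓
Two rows agree on {P, R, S} but differ on Q, so {P, R, S} -> Q does not hold.

No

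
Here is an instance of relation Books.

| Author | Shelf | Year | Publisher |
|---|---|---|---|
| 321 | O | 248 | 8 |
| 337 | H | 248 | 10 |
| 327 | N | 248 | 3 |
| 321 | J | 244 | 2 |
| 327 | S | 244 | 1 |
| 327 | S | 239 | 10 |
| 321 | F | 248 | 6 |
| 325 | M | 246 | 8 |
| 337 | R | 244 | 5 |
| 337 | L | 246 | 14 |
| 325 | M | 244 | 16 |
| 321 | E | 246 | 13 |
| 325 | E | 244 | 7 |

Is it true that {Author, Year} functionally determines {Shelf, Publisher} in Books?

(Author=321, Year=248): 2 rows → {Shelf,Publisher} takes values {(O, 8), (F, 6)} — violation
(Author=337, Year=248): 1 row → {Shelf,Publisher} = (H, 10) ✓
(Author=327, Year=248): 1 row → {Shelf,Publisher} = (N, 3) ✓
(Author=321, Year=244): 1 row → {Shelf,Publisher} = (J, 2) ✓
(Author=327, Year=244): 1 row → {Shelf,Publisher} = (S, 1) ✓
(Author=327, Year=239): 1 row → {Shelf,Publisher} = (S, 10) ✓
(Author=325, Year=246): 1 row → {Shelf,Publisher} = (M, 8) ✓
(Author=337, Year=244): 1 row → {Shelf,Publisher} = (R, 5) ✓
(Author=337, Year=246): 1 row → {Shelf,Publisher} = (L, 14) ✓
(Author=325, Year=244): 2 rows → {Shelf,Publisher} takes values {(M, 16), (E, 7)} — violation
(Author=321, Year=246): 1 row → {Shelf,Publisher} = (E, 13) ✓
Two rows agree on {Author, Year} but differ on {Shelf, Publisher}, so {Author, Year} -> {Shelf, Publisher} does not hold.

No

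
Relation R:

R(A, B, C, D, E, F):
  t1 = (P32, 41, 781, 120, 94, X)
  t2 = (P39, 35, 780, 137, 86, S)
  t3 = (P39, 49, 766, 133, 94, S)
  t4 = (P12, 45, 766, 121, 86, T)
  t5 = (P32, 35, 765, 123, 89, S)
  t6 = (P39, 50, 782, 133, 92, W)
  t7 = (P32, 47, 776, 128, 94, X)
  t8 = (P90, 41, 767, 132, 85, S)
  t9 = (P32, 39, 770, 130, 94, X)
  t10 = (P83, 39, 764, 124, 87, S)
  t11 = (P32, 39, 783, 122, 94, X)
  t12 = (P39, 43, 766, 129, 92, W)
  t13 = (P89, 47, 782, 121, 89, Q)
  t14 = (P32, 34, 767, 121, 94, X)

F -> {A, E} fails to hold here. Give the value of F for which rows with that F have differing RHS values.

S

F=X: rows 1, 7, 9, 11, 14 → {A,E} = (P32, 94), (P32, 94), (P32, 94), (P32, 94), (P32, 94) ✓
F=S: rows 2, 3, 5, 8, 10 → {A,E} takes values {(P39, 86), (P39, 94), (P32, 89), (P90, 85), (P83, 87)} — violation
F=T: row 4 → {A,E} = (P12, 86) ✓
F=W: rows 6, 12 → {A,E} = (P39, 92), (P39, 92) ✓
F=Q: row 13 → {A,E} = (P89, 89) ✓
The only F value with inconsistent RHS is F=S.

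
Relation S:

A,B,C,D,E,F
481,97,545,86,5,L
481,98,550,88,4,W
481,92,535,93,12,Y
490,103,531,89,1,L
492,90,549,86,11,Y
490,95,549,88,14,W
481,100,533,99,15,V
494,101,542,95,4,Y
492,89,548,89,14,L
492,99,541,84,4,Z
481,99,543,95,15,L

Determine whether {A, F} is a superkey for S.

Two distinct rows share (A=481, F=L), so {A, F} does not determine every attribute — not a superkey.

No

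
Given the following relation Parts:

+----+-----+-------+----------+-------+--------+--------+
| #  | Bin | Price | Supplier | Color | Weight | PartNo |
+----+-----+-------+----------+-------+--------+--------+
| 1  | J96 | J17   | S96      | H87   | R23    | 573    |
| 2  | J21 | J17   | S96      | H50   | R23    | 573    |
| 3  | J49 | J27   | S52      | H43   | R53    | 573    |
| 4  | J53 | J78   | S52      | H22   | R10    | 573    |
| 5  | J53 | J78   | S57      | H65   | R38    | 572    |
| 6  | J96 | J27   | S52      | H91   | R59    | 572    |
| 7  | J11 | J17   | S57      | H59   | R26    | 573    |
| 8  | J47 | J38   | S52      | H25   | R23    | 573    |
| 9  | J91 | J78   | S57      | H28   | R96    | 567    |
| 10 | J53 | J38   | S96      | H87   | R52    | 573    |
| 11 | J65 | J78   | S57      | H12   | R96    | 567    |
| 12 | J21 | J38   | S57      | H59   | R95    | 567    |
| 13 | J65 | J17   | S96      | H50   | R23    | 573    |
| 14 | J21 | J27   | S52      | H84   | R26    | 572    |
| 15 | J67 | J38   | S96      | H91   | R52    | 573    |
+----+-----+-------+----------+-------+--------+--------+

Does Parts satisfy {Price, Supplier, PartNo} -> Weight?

(Price=J17, Supplier=S96, PartNo=573): rows 1, 2, 13 → Weight = R23, R23, R23 ✓
(Price=J27, Supplier=S52, PartNo=573): row 3 → Weight = R53 ✓
(Price=J78, Supplier=S52, PartNo=573): row 4 → Weight = R10 ✓
(Price=J78, Supplier=S57, PartNo=572): row 5 → Weight = R38 ✓
(Price=J27, Supplier=S52, PartNo=572): rows 6, 14 → Weight takes values {R59, R26} — violation
(Price=J17, Supplier=S57, PartNo=573): row 7 → Weight = R26 ✓
(Price=J38, Supplier=S52, PartNo=573): row 8 → Weight = R23 ✓
(Price=J78, Supplier=S57, PartNo=567): rows 9, 11 → Weight = R96, R96 ✓
(Price=J38, Supplier=S96, PartNo=573): rows 10, 15 → Weight = R52, R52 ✓
(Price=J38, Supplier=S57, PartNo=567): row 12 → Weight = R95 ✓
Two rows agree on {Price, Supplier, PartNo} but differ on Weight, so {Price, Supplier, PartNo} -> Weight does not hold.

No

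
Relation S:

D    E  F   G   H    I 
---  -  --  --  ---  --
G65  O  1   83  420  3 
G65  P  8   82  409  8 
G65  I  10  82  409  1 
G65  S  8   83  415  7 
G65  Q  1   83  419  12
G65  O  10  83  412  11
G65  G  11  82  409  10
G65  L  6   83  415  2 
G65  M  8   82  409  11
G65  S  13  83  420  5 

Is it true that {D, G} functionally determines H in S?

No

(D=G65, G=83): 6 rows → H takes values {420, 415, 419, 412} — violation
(D=G65, G=82): 4 rows → H = 409, 409, 409, 409 ✓
Two rows agree on {D, G} but differ on H, so {D, G} → H does not hold.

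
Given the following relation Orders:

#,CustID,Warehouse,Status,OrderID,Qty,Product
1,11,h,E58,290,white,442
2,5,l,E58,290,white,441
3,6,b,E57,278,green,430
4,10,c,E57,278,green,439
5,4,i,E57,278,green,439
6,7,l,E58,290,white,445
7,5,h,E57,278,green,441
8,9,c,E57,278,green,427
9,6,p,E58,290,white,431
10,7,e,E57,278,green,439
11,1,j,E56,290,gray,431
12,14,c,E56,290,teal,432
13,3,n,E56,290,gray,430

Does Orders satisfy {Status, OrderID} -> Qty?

No

(Status=E58, OrderID=290): rows 1, 2, 6, 9 → Qty = white, white, white, white ✓
(Status=E57, OrderID=278): rows 3, 4, 5, 7, 8, 10 → Qty = green, green, green, green, green, green ✓
(Status=E56, OrderID=290): rows 11, 12, 13 → Qty takes values {gray, teal} — violation
Two rows agree on {Status, OrderID} but differ on Qty, so {Status, OrderID} -> Qty does not hold.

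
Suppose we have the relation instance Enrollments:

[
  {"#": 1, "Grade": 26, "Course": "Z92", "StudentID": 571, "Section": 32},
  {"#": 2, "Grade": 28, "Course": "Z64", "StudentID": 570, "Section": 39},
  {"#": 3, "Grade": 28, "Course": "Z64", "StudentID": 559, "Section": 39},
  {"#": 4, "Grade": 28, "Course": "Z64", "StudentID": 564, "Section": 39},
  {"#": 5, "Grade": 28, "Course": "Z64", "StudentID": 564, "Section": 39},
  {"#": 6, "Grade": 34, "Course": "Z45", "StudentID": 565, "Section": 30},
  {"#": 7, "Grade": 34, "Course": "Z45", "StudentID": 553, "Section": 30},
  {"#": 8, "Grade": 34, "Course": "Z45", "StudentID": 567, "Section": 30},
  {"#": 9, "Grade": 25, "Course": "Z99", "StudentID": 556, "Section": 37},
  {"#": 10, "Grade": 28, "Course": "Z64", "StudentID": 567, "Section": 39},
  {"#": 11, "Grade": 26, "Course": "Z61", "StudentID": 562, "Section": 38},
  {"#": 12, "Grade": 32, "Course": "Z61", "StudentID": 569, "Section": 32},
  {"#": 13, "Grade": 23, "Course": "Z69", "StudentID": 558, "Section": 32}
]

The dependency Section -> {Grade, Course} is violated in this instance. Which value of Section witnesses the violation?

32

Section=32: rows 1, 12, 13 → {Grade,Course} takes values {(26, Z92), (32, Z61), (23, Z69)} — violation
Section=39: rows 2, 3, 4, 5, 10 → {Grade,Course} = (28, Z64), (28, Z64), (28, Z64), (28, Z64), (28, Z64) ✓
Section=30: rows 6, 7, 8 → {Grade,Course} = (34, Z45), (34, Z45), (34, Z45) ✓
Section=37: row 9 → {Grade,Course} = (25, Z99) ✓
Section=38: row 11 → {Grade,Course} = (26, Z61) ✓
The only Section value with inconsistent RHS is Section=32.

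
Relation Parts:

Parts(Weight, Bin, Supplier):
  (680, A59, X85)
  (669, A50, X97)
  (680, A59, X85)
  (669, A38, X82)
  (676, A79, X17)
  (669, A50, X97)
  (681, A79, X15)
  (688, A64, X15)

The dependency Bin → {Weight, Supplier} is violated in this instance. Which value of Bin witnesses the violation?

A79

Bin=A59: 2 rows → {Weight,Supplier} = (680, X85), (680, X85) ✓
Bin=A50: 2 rows → {Weight,Supplier} = (669, X97), (669, X97) ✓
Bin=A38: 1 row → {Weight,Supplier} = (669, X82) ✓
Bin=A79: 2 rows → {Weight,Supplier} takes values {(676, X17), (681, X15)} — violation
Bin=A64: 1 row → {Weight,Supplier} = (688, X15) ✓
The only Bin value with inconsistent RHS is Bin=A79.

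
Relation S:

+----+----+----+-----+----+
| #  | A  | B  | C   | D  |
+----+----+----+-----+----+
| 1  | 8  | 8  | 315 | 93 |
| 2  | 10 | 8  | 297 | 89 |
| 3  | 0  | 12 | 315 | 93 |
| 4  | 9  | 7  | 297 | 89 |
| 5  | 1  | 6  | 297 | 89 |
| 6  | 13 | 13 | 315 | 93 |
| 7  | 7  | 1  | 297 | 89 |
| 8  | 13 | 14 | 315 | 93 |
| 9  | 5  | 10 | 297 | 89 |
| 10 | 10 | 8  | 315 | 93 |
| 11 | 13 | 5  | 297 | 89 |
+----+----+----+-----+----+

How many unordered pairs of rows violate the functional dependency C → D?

0

C=315: all 5 rows agree on D — 0 pairs.
C=297: all 6 rows agree on D — 0 pairs.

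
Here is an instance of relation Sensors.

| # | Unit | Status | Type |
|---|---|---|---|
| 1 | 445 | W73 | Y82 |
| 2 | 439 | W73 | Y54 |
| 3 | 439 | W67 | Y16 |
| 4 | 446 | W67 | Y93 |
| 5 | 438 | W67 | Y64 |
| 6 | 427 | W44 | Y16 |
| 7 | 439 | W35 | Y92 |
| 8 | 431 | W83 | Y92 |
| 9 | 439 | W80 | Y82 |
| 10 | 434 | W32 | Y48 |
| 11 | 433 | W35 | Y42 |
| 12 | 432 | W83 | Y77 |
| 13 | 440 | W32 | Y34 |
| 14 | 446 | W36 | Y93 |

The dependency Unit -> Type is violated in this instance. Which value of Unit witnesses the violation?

439

Unit=445: row 1 → Type = Y82 ✓
Unit=439: rows 2, 3, 7, 9 → Type takes values {Y54, Y16, Y92, Y82} — violation
Unit=446: rows 4, 14 → Type = Y93, Y93 ✓
Unit=438: row 5 → Type = Y64 ✓
Unit=427: row 6 → Type = Y16 ✓
Unit=431: row 8 → Type = Y92 ✓
Unit=434: row 10 → Type = Y48 ✓
Unit=433: row 11 → Type = Y42 ✓
Unit=432: row 12 → Type = Y77 ✓
Unit=440: row 13 → Type = Y34 ✓
The only Unit value with inconsistent Type is Unit=439.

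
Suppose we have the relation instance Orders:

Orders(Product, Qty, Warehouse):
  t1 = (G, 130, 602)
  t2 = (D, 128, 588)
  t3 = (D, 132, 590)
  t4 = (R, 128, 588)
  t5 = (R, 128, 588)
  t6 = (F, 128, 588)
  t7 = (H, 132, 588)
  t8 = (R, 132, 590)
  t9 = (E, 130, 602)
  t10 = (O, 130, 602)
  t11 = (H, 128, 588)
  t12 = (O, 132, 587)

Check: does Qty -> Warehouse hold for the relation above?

Qty=130: rows 1, 9, 10 → Warehouse = 602, 602, 602 ✓
Qty=128: rows 2, 4, 5, 6, 11 → Warehouse = 588, 588, 588, 588, 588 ✓
Qty=132: rows 3, 7, 8, 12 → Warehouse takes values {590, 588, 587} — violation
Two rows agree on Qty but differ on Warehouse, so Qty -> Warehouse does not hold.

No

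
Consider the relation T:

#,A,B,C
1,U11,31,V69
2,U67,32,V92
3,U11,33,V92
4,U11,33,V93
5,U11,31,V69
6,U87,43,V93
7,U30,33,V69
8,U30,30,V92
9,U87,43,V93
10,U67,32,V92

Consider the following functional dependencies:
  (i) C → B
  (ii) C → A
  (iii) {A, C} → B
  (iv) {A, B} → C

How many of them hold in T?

1

(i) C → B: C=V69: rows 1, 5, 7 → B takes values {31, 33} — violation; C=V92: rows 2, 3, 8, 10 → B takes values {32, 33, 30} — violation; C=V93: rows 4, 6, 9 → B takes values {33, 43} — violation — fails.
(ii) C → A: C=V69: rows 1, 5, 7 → A takes values {U11, U30} — violation; C=V92: rows 2, 3, 8, 10 → A takes values {U67, U11, U30} — violation; C=V93: rows 4, 6, 9 → A takes values {U11, U87} — violation — fails.
(iii) {A, C} → B: every LHS value maps to a single RHS value — holds.
(iv) {A, B} → C: (A=U11, B=33): rows 3, 4 → C takes values {V92, V93} — violation — fails.
1 of the 4 dependencies holds.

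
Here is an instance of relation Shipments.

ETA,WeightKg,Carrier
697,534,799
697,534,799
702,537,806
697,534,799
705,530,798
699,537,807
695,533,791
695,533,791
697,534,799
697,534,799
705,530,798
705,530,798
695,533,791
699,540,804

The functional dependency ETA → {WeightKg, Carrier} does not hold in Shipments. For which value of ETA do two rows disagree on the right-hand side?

699

ETA=697: 5 rows → {WeightKg,Carrier} = (534, 799), (534, 799), (534, 799), (534, 799), (534, 799) ✓
ETA=702: 1 row → {WeightKg,Carrier} = (537, 806) ✓
ETA=705: 3 rows → {WeightKg,Carrier} = (530, 798), (530, 798), (530, 798) ✓
ETA=699: 2 rows → {WeightKg,Carrier} takes values {(537, 807), (540, 804)} — violation
ETA=695: 3 rows → {WeightKg,Carrier} = (533, 791), (533, 791), (533, 791) ✓
The only ETA value with inconsistent RHS is ETA=699.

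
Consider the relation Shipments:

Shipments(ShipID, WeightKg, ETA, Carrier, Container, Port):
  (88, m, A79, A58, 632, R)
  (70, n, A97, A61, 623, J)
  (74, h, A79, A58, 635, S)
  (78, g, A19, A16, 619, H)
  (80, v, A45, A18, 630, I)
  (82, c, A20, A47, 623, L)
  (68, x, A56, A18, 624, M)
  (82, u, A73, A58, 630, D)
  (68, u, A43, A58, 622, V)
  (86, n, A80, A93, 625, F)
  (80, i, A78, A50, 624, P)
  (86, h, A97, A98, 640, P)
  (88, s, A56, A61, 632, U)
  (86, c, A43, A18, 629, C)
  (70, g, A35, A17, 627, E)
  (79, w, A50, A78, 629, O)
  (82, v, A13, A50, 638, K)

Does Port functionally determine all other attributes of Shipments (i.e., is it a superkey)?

Two distinct rows share Port=P, so Port does not determine every attribute — not a superkey.

No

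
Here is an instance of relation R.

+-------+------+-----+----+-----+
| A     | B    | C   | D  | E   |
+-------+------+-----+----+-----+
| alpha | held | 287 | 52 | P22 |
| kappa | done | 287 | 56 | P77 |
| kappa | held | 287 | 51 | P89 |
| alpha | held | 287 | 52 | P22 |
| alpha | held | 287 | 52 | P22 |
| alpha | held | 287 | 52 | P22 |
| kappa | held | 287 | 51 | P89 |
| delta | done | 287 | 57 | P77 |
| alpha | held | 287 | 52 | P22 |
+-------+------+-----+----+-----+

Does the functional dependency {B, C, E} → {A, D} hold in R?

No

(B=held, C=287, E=P22): 5 rows → {A,D} = (alpha, 52), (alpha, 52), (alpha, 52), (alpha, 52), (alpha, 52) ✓
(B=done, C=287, E=P77): 2 rows → {A,D} takes values {(kappa, 56), (delta, 57)} — violation
(B=held, C=287, E=P89): 2 rows → {A,D} = (kappa, 51), (kappa, 51) ✓
Two rows agree on {B, C, E} but differ on {A, D}, so {B, C, E} → {A, D} does not hold.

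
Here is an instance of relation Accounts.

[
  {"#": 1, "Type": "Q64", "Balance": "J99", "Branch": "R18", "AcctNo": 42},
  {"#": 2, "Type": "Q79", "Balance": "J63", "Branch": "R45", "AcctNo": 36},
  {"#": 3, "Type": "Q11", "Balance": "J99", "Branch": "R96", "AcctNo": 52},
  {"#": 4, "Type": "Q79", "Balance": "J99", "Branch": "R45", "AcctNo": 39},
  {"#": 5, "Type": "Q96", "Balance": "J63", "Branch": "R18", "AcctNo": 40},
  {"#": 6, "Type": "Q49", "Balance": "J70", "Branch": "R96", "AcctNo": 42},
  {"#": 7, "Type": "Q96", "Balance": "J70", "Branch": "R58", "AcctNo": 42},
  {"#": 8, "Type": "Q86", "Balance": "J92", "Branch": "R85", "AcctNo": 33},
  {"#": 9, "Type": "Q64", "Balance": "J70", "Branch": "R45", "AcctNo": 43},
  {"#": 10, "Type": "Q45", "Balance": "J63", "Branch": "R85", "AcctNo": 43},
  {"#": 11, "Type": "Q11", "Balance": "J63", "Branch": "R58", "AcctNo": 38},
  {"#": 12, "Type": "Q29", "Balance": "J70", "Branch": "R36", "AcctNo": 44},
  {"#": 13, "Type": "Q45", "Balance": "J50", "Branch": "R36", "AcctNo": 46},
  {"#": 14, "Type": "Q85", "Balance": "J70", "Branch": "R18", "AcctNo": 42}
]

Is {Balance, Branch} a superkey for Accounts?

Yes

All 14 rows have distinct {Balance, Branch} values, so {Balance, Branch} → (all attributes) holds and {Balance, Branch} is a superkey.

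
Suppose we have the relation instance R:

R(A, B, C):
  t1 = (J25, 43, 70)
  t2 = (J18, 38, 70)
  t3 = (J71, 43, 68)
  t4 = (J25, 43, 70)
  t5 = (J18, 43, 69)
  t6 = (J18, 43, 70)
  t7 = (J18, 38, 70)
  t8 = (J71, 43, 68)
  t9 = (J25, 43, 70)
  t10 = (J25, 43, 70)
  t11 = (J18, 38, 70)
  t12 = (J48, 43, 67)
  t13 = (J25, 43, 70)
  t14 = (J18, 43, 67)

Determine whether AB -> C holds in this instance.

No

(A=J25, B=43): rows 1, 4, 9, 10, 13 → C = 70, 70, 70, 70, 70 ✓
(A=J18, B=38): rows 2, 7, 11 → C = 70, 70, 70 ✓
(A=J71, B=43): rows 3, 8 → C = 68, 68 ✓
(A=J18, B=43): rows 5, 6, 14 → C takes values {69, 70, 67} — violation
(A=J48, B=43): row 12 → C = 67 ✓
Two rows agree on AB but differ on C, so AB -> C does not hold.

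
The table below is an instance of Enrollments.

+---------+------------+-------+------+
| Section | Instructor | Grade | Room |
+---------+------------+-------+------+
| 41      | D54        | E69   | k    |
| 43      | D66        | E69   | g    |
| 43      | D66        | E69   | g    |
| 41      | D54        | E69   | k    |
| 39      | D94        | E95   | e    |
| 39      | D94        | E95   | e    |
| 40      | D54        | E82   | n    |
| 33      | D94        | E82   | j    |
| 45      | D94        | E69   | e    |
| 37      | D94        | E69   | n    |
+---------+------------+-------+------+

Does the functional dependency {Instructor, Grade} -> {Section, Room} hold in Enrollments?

(Instructor=D54, Grade=E69): 2 rows → {Section,Room} = (41, k), (41, k) ✓
(Instructor=D66, Grade=E69): 2 rows → {Section,Room} = (43, g), (43, g) ✓
(Instructor=D94, Grade=E95): 2 rows → {Section,Room} = (39, e), (39, e) ✓
(Instructor=D54, Grade=E82): 1 row → {Section,Room} = (40, n) ✓
(Instructor=D94, Grade=E82): 1 row → {Section,Room} = (33, j) ✓
(Instructor=D94, Grade=E69): 2 rows → {Section,Room} takes values {(45, e), (37, n)} — violation
Two rows agree on {Instructor, Grade} but differ on {Section, Room}, so {Instructor, Grade} -> {Section, Room} does not hold.

No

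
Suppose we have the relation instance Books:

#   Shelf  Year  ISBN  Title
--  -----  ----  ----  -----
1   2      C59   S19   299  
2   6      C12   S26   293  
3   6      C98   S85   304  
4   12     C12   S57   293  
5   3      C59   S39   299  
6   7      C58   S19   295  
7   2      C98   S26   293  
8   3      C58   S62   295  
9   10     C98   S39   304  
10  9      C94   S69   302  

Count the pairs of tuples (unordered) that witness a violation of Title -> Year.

Title=299: all 2 rows agree on Year — 0 pairs.
Title=293: violating pairs (2,7), (4,7) — 2 pairs.
Title=304: all 2 rows agree on Year — 0 pairs.
Title=295: all 2 rows agree on Year — 0 pairs.

2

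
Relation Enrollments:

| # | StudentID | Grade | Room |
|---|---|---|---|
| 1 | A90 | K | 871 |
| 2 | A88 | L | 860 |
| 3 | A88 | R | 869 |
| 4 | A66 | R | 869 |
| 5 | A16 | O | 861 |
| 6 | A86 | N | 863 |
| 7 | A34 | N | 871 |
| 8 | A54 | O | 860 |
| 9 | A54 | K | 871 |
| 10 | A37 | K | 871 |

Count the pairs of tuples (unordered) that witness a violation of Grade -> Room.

2

Grade=K: all 3 rows agree on Room — 0 pairs.
Grade=R: all 2 rows agree on Room — 0 pairs.
Grade=O: violating pairs (5,8) — 1 pair.
Grade=N: violating pairs (6,7) — 1 pair.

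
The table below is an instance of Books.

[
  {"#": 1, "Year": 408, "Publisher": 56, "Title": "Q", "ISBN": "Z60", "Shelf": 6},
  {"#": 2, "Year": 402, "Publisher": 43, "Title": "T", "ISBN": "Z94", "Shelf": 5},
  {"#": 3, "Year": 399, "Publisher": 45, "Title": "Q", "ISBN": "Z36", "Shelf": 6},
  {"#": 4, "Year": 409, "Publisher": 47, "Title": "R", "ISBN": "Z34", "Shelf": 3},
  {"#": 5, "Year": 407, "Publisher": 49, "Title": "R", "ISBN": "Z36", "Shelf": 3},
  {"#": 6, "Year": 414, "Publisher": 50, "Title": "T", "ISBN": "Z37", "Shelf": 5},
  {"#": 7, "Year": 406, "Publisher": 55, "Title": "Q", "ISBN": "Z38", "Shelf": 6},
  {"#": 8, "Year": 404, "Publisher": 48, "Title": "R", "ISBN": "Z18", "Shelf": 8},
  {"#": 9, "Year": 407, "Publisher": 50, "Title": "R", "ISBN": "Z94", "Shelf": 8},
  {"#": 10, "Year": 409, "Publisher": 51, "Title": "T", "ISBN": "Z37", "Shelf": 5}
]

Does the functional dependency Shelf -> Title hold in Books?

Shelf=6: rows 1, 3, 7 → Title = Q, Q, Q ✓
Shelf=5: rows 2, 6, 10 → Title = T, T, T ✓
Shelf=3: rows 4, 5 → Title = R, R ✓
Shelf=8: rows 8, 9 → Title = R, R ✓
Every Shelf value is associated with a single Title value, so Shelf -> Title holds.

Yes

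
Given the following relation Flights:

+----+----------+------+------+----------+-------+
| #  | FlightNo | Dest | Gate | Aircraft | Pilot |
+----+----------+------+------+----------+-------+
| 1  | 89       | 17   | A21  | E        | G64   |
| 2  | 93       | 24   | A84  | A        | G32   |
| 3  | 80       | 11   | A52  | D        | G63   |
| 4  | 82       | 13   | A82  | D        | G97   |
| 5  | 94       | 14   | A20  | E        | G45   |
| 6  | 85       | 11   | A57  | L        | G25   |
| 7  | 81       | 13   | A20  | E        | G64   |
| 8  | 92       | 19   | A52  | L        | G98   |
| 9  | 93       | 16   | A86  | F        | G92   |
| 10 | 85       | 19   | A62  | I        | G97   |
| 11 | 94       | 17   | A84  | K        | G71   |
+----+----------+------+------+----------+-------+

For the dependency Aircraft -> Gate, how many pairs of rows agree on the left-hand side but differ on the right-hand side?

4

Aircraft=E: violating pairs (1,5), (1,7) — 2 pairs.
Aircraft=D: violating pairs (3,4) — 1 pair.
Aircraft=L: violating pairs (6,8) — 1 pair.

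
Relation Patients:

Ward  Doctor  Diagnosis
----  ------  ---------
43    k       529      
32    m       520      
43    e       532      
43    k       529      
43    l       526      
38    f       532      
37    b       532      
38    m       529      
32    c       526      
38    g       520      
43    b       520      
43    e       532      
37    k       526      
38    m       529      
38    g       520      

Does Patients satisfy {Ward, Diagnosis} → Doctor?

Yes

(Ward=43, Diagnosis=529): 2 rows → Doctor = k, k ✓
(Ward=32, Diagnosis=520): 1 row → Doctor = m ✓
(Ward=43, Diagnosis=532): 2 rows → Doctor = e, e ✓
(Ward=43, Diagnosis=526): 1 row → Doctor = l ✓
(Ward=38, Diagnosis=532): 1 row → Doctor = f ✓
(Ward=37, Diagnosis=532): 1 row → Doctor = b ✓
(Ward=38, Diagnosis=529): 2 rows → Doctor = m, m ✓
(Ward=32, Diagnosis=526): 1 row → Doctor = c ✓
(Ward=38, Diagnosis=520): 2 rows → Doctor = g, g ✓
(Ward=43, Diagnosis=520): 1 row → Doctor = b ✓
(Ward=37, Diagnosis=526): 1 row → Doctor = k ✓
Every {Ward, Diagnosis} value is associated with a single Doctor value, so {Ward, Diagnosis} → Doctor holds.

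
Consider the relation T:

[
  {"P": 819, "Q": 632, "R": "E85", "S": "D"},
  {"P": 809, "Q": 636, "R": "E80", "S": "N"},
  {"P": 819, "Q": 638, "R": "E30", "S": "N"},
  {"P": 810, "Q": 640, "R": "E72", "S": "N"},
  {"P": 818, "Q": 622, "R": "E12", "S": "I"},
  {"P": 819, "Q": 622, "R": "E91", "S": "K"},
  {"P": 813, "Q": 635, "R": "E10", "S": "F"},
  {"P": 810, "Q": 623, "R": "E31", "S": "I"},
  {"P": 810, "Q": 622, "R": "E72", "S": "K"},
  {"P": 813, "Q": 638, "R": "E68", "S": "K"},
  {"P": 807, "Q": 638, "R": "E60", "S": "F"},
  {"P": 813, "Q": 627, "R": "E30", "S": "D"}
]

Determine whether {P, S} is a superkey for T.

All 12 rows have distinct {P, S} values, so {P, S} → (all attributes) holds and {P, S} is a superkey.

Yes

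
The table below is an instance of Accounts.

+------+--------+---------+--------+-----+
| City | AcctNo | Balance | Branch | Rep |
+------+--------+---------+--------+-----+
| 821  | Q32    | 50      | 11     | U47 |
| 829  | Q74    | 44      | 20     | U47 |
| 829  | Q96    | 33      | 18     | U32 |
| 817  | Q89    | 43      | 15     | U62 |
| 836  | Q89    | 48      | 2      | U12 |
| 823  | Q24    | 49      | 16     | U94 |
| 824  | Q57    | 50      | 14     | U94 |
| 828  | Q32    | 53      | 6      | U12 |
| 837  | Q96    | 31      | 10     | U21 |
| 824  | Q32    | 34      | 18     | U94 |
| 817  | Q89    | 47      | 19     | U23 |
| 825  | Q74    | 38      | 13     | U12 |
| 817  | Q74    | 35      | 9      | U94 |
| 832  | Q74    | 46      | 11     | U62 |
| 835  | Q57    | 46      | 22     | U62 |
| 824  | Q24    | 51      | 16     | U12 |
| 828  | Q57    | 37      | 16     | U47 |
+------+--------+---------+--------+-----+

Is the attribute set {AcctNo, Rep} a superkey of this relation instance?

All 17 rows have distinct {AcctNo, Rep} values, so {AcctNo, Rep} → (all attributes) holds and {AcctNo, Rep} is a superkey.

Yes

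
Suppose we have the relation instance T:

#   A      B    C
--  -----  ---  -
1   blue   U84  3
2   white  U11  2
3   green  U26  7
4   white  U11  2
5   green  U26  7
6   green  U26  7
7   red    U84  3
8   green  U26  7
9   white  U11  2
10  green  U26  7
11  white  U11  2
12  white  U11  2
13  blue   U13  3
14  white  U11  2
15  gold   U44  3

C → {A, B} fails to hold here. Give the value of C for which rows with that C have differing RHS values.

C=3: rows 1, 7, 13, 15 → {A,B} takes values {(blue, U84), (red, U84), (blue, U13), (gold, U44)} — violation
C=2: rows 2, 4, 9, 11, 12, 14 → {A,B} = (white, U11), (white, U11), (white, U11), (white, U11), (white, U11), (white, U11) ✓
C=7: rows 3, 5, 6, 8, 10 → {A,B} = (green, U26), (green, U26), (green, U26), (green, U26), (green, U26) ✓
The only C value with inconsistent RHS is C=3.

3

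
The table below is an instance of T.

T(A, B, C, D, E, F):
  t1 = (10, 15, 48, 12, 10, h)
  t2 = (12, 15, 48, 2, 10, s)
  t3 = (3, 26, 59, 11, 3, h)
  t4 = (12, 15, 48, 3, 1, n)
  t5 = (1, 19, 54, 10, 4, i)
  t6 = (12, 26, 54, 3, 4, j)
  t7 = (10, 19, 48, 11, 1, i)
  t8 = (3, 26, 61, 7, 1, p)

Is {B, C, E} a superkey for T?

No

Rows 1 and 2 have the same {B, C, E} value (B=15, C=48, E=10) but are distinct tuples, so {B, C, E} does not determine every attribute — not a superkey.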